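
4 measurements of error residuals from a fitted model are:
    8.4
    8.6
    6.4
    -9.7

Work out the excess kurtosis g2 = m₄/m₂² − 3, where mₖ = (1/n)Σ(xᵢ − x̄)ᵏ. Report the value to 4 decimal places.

-0.7028

x̄ = 3.4250
Σ(xᵢ − x̄)² = 232.6475 ⇒ m₂ = 58.16187
Σ(xᵢ − x̄)⁴ = 31083.5744 ⇒ m₄ = 7770.89361
m₂² = 3382.80370
g2 = m₄/m₂² − 3 = 2.29718 − 3 ≈ -0.7028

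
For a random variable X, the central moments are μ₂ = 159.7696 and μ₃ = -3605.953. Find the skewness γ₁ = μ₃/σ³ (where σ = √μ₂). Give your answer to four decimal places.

-1.7856

σ = √μ₂ = √159.7696 = 12.64000
σ³ = μ₂^(3/2) = 2019.48774
γ₁ = μ₃/σ³ = -3605.953 / 2019.48774 ≈ -1.7856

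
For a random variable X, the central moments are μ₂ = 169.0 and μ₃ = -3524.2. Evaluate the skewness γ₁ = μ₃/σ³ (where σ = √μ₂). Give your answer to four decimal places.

-1.6041

σ = √μ₂ = √169.0 = 13.00000
σ³ = μ₂^(3/2) = 2197.00000
γ₁ = μ₃/σ³ = -3524.2 / 2197.00000 ≈ -1.6041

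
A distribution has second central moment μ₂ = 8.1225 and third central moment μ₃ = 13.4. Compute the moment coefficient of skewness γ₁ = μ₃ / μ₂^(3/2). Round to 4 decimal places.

0.5789

σ = √μ₂ = √8.1225 = 2.85000
σ³ = μ₂^(3/2) = 23.14913
γ₁ = μ₃/σ³ = 13.4 / 23.14913 ≈ 0.5789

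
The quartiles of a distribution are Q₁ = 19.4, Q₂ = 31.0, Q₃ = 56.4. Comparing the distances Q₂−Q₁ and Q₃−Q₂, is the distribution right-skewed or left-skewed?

right-skewed

Q₂ − Q₁ = 11.6;  Q₃ − Q₂ = 25.4
Q₃ − Q₂ > Q₂ − Q₁ ⇒ the upper half is more spread out ⇒ right-skewed.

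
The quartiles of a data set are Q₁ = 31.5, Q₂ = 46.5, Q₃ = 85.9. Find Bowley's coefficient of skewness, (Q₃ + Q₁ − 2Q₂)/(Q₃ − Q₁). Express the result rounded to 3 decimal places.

numerator: Q₃ + Q₁ − 2Q₂ = 85.9 + 31.5 − 2×46.5 = 24.4000
denominator: Q₃ − Q₁ = 85.9 − 31.5 = 54.4000
Bowley skewness = 24.4000 / 54.4000 ≈ 0.449

0.449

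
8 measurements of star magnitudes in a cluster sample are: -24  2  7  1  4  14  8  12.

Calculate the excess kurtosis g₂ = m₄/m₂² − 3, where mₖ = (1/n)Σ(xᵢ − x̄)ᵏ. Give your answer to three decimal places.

x̄ = 3.0000
Σ(xᵢ − x̄)² = 978.0000 ⇒ m₂ = 122.25000
Σ(xᵢ − x̄)⁴ = 553542.0000 ⇒ m₄ = 69192.75000
m₂² = 14945.06250
g₂ = m₄/m₂² − 3 = 4.62981 − 3 ≈ 1.630

1.630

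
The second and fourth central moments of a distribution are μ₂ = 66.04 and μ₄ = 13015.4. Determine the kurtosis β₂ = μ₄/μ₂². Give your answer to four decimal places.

2.9843

μ₂² = 66.04² = 4361.28160
μ₄/μ₂² = 13015.4 / 4361.28160 = 2.98431
β₂ ≈ 2.9843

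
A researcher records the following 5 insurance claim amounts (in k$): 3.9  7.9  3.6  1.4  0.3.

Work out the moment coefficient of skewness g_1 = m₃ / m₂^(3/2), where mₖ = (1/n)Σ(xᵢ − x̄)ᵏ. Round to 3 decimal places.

0.576

x̄ = (3.9 + 7.9 + 3.6 + 1.4 + 0.3) / 5 = 3.4200
deviations (xᵢ − x̄): 0.4800, 4.4800, 0.1800, -2.0200, -3.1200
Σ(xᵢ − x̄)² = 34.1480 ⇒ m₂ = 34.1480/5 = 6.82960
Σ(xᵢ − x̄)³ = 51.4181 ⇒ m₃ = 51.4181/5 = 10.28362
m₂^(3/2) = 6.82960^(1.5) = 17.84814
g_1 = m₃ / m₂^(3/2) = 10.28362 / 17.84814 ≈ 0.576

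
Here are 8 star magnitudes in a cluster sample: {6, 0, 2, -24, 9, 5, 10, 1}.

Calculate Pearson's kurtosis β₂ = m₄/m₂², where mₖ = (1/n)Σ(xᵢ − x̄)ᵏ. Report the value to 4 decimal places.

4.9559

x̄ = 1.1250
Σ(xᵢ − x̄)² = 812.8750 ⇒ m₂ = 101.60938
Σ(xᵢ − x̄)⁴ = 409338.7129 ⇒ m₄ = 51167.33911
m₂² = 10324.46509
β₂ = m₄/m₂² = 51167.33911 / 10324.46509 ≈ 4.9559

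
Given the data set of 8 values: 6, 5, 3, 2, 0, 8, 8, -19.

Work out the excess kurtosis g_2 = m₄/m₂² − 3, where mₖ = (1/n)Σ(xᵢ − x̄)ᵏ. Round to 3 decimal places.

2.034

x̄ = 1.6250
Σ(xᵢ − x̄)² = 541.8750 ⇒ m₂ = 67.73438
Σ(xᵢ − x̄)⁴ = 184767.1816 ⇒ m₄ = 23095.89771
m₂² = 4587.94556
g_2 = m₄/m₂² − 3 = 5.03404 − 3 ≈ 2.034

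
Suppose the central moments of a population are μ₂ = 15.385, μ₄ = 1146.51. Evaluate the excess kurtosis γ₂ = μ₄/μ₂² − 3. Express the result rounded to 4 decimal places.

μ₂² = 15.385² = 236.69822
μ₄/μ₂² = 1146.51 / 236.69822 = 4.84376
γ₂ = 4.84376 − 3 ≈ 1.8438

1.8438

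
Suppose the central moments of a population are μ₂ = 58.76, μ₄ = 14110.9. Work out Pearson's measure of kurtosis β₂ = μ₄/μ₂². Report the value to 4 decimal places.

4.0869

μ₂² = 58.76² = 3452.73760
μ₄/μ₂² = 14110.9 / 3452.73760 = 4.08687
β₂ ≈ 4.0869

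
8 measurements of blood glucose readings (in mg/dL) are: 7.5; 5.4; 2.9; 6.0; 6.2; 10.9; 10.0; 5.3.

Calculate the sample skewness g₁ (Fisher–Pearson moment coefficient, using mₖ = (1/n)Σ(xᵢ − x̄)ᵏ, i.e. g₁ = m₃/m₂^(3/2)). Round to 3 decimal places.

x̄ = (7.5 + 5.4 + 2.9 + 6.0 + 6.2 + 10.9 + 10.0 + 5.3) / 8 = 6.7750
deviations (xᵢ − x̄): 0.7250, -1.3750, -3.8750, -0.7750, -0.5750, 4.1250, 3.2250, -1.4750
Σ(xᵢ − x̄)² = 47.9550 ⇒ m₂ = 47.9550/8 = 5.99438
Σ(xᵢ − x̄)³ = 39.4627 ⇒ m₃ = 39.4627/8 = 4.93284
m₂^(3/2) = 5.99438^(1.5) = 14.67628
g₁ = m₃ / m₂^(3/2) = 4.93284 / 14.67628 ≈ 0.336

0.336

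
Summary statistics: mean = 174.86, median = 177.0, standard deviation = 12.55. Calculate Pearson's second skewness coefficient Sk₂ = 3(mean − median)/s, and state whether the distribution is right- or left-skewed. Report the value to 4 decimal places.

-0.5116, left-skewed

Sk₂ = 3(174.86 − 177.0) / 12.55 = 3 × -2.1400 / 12.55
    = -6.4200 / 12.55 ≈ -0.5116
Sk₂ < 0 ⇒ mean < median ⇒ left-skewed (negative skew).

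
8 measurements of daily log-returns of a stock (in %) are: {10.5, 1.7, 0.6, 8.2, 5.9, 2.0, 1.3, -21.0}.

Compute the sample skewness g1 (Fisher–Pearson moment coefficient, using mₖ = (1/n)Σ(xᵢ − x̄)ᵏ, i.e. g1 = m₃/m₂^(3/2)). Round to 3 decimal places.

x̄ = (10.5 + 1.7 + 0.6 + 8.2 + 5.9 + 2.0 + 1.3 - 21.0) / 8 = 1.1500
deviations (xᵢ − x̄): 9.3500, 0.5500, -0.5500, 7.0500, 4.7500, 0.8500, 0.1500, -22.1500
Σ(xᵢ − x̄)² = 651.6600 ⇒ m₂ = 651.6600/8 = 81.45750
Σ(xᵢ − x̄)³ = -9591.6960 ⇒ m₃ = -9591.6960/8 = -1198.96200
m₂^(3/2) = 81.45750^(1.5) = 735.18496
g1 = m₃ / m₂^(3/2) = -1198.96200 / 735.18496 ≈ -1.631

-1.631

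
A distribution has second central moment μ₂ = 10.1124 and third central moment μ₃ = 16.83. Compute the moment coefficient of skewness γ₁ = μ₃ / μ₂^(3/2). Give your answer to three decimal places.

0.523

σ = √μ₂ = √10.1124 = 3.18000
σ³ = μ₂^(3/2) = 32.15743
γ₁ = μ₃/σ³ = 16.83 / 32.15743 ≈ 0.523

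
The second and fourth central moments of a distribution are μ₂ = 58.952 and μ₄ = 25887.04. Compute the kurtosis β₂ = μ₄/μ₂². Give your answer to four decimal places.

μ₂² = 58.952² = 3475.33830
μ₄/μ₂² = 25887.04 / 3475.33830 = 7.44878
β₂ ≈ 7.4488

7.4488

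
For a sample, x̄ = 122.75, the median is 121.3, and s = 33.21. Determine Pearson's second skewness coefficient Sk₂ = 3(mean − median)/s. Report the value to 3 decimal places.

0.131

Sk₂ = 3(122.75 − 121.3) / 33.21 = 3 × 1.4500 / 33.21
    = 4.3500 / 33.21 ≈ 0.131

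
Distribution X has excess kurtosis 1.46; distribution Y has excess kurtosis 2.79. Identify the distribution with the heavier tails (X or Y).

Higher excess kurtosis ⇒ heavier tails relative to the normal distribution.
1.46 vs 2.79: the larger is 2.79, so Y has heavier tails.

Y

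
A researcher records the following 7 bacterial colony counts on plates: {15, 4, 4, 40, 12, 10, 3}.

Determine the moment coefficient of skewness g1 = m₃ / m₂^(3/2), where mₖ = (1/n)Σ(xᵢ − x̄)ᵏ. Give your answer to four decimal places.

x̄ = (15 + 4 + 4 + 40 + 12 + 10 + 3) / 7 = 12.5714
deviations (xᵢ − x̄): 2.4286, -8.5714, -8.5714, 27.4286, -0.5714, -2.5714, -9.5714
Σ(xᵢ − x̄)² = 1003.7143 ⇒ m₂ = 1003.7143/7 = 143.38776
Σ(xᵢ − x̄)³ = 18496.0408 ⇒ m₃ = 18496.0408/7 = 2642.29155
m₂^(3/2) = 143.38776^(1.5) = 1716.99131
g1 = m₃ / m₂^(3/2) = 2642.29155 / 1716.99131 ≈ 1.5389

1.5389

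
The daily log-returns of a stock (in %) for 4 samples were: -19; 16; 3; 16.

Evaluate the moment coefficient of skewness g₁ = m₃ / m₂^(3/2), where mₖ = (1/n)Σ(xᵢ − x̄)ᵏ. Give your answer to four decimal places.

-0.7448

x̄ = (-19 + 16 + 3 + 16) / 4 = 4.0000
deviations (xᵢ − x̄): -23.0000, 12.0000, -1.0000, 12.0000
Σ(xᵢ − x̄)² = 818.0000 ⇒ m₂ = 818.0000/4 = 204.50000
Σ(xᵢ − x̄)³ = -8712.0000 ⇒ m₃ = -8712.0000/4 = -2178.00000
m₂^(3/2) = 204.50000^(1.5) = 2924.42150
g₁ = m₃ / m₂^(3/2) = -2178.00000 / 2924.42150 ≈ -0.7448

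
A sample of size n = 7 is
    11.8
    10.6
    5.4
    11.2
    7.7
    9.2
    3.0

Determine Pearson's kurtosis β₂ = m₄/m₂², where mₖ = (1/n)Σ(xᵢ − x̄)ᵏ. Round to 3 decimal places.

2.007

x̄ = 8.4143
Σ(xᵢ − x̄)² = 63.5286 ⇒ m₂ = 9.07551
Σ(xᵢ − x̄)⁴ = 1156.9802 ⇒ m₄ = 165.28289
m₂² = 82.36489
β₂ = m₄/m₂² = 165.28289 / 82.36489 ≈ 2.007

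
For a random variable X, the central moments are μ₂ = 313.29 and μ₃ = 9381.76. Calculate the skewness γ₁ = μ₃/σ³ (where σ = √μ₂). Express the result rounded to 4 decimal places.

1.6919

σ = √μ₂ = √313.29 = 17.70000
σ³ = μ₂^(3/2) = 5545.23300
γ₁ = μ₃/σ³ = 9381.76 / 5545.23300 ≈ 1.6919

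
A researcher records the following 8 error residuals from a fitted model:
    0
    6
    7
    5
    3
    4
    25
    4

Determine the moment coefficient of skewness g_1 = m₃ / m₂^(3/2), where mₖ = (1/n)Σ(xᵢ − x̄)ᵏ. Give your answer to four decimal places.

x̄ = (0 + 6 + 7 + 5 + 3 + 4 + 25 + 4) / 8 = 6.7500
deviations (xᵢ − x̄): -6.7500, -0.7500, 0.2500, -1.7500, -3.7500, -2.7500, 18.2500, -2.7500
Σ(xᵢ − x̄)² = 411.5000 ⇒ m₂ = 411.5000/8 = 51.43750
Σ(xᵢ − x̄)³ = 5670.7500 ⇒ m₃ = 5670.7500/8 = 708.84375
m₂^(3/2) = 51.43750^(1.5) = 368.90945
g_1 = m₃ / m₂^(3/2) = 708.84375 / 368.90945 ≈ 1.9215

1.9215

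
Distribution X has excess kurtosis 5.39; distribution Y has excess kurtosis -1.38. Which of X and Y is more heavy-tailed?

X

Higher excess kurtosis ⇒ heavier tails relative to the normal distribution.
5.39 vs -1.38: the larger is 5.39, so X has heavier tails. (X is leptokurtic — heavier-than-normal tails; the other is platykurtic.)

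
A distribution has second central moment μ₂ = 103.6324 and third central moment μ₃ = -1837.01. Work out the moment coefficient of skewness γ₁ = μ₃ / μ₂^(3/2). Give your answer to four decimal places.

-1.7413

σ = √μ₂ = √103.6324 = 10.18000
σ³ = μ₂^(3/2) = 1054.97783
γ₁ = μ₃/σ³ = -1837.01 / 1054.97783 ≈ -1.7413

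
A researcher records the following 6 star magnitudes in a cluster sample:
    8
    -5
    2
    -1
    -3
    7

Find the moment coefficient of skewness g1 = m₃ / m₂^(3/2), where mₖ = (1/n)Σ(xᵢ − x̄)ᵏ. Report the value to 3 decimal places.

0.190

x̄ = (8 - 5 + 2 - 1 - 3 + 7) / 6 = 1.3333
deviations (xᵢ − x̄): 6.6667, -6.3333, 0.6667, -2.3333, -4.3333, 5.6667
Σ(xᵢ − x̄)² = 141.3333 ⇒ m₂ = 141.3333/6 = 23.55556
Σ(xᵢ − x̄)³ = 130.4444 ⇒ m₃ = 130.4444/6 = 21.74074
m₂^(3/2) = 23.55556^(1.5) = 114.32469
g1 = m₃ / m₂^(3/2) = 21.74074 / 114.32469 ≈ 0.190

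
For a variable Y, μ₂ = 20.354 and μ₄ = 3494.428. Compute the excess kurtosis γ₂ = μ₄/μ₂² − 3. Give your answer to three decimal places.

μ₂² = 20.354² = 414.28532
μ₄/μ₂² = 3494.428 / 414.28532 = 8.43483
γ₂ = 8.43483 − 3 ≈ 5.435

5.435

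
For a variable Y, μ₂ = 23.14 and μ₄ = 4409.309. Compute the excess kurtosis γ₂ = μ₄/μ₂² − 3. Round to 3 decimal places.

μ₂² = 23.14² = 535.45960
μ₄/μ₂² = 4409.309 / 535.45960 = 8.23462
γ₂ = 8.23462 − 3 ≈ 5.235

5.235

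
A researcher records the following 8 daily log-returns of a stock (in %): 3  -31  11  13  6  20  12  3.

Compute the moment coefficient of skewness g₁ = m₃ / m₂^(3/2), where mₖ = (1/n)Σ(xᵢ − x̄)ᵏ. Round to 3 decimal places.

-1.660

x̄ = (3 - 31 + 11 + 13 + 6 + 20 + 12 + 3) / 8 = 4.6250
deviations (xᵢ − x̄): -1.6250, -35.6250, 6.3750, 8.3750, 1.3750, 15.3750, 7.3750, -1.6250
Σ(xᵢ − x̄)² = 1677.8750 ⇒ m₂ = 1677.8750/8 = 209.73438
Σ(xᵢ − x̄)³ = -40336.9688 ⇒ m₃ = -40336.9688/8 = -5042.12109
m₂^(3/2) = 209.73438^(1.5) = 3037.41703
g₁ = m₃ / m₂^(3/2) = -5042.12109 / 3037.41703 ≈ -1.660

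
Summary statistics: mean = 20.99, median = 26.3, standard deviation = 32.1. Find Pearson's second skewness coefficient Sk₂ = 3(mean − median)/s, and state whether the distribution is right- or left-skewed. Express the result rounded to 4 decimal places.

-0.4963, left-skewed

Sk₂ = 3(20.99 − 26.3) / 32.1 = 3 × -5.3100 / 32.1
    = -15.9300 / 32.1 ≈ -0.4963
Sk₂ < 0 ⇒ mean < median ⇒ left-skewed (negative skew).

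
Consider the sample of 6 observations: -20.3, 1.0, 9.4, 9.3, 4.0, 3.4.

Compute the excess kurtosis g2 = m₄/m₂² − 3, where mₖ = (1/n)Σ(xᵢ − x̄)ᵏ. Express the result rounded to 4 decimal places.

x̄ = 1.1333
Σ(xᵢ − x̄)² = 607.7933 ⇒ m₂ = 101.29889
Σ(xᵢ − x̄)⁴ = 220249.2601 ⇒ m₄ = 36708.21002
m₂² = 10261.46489
g2 = m₄/m₂² − 3 = 3.57729 − 3 ≈ 0.5773

0.5773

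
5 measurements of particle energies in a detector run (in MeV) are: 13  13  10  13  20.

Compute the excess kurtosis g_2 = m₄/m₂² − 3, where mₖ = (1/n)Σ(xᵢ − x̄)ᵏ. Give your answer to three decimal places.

-0.191

x̄ = 13.8000
Σ(xᵢ − x̄)² = 54.8000 ⇒ m₂ = 10.96000
Σ(xᵢ − x̄)⁴ = 1687.3760 ⇒ m₄ = 337.47520
m₂² = 120.12160
g_2 = m₄/m₂² − 3 = 2.80945 − 3 ≈ -0.191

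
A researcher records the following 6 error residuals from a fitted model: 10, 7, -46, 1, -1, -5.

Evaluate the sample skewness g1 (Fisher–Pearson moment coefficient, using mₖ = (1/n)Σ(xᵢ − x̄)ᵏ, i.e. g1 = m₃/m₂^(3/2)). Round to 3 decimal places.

x̄ = (10 + 7 - 46 + 1 - 1 - 5) / 6 = -5.6667
deviations (xᵢ − x̄): 15.6667, 12.6667, -40.3333, 6.6667, 4.6667, 0.6667
Σ(xᵢ − x̄)² = 2099.3333 ⇒ m₂ = 2099.3333/6 = 349.88889
Σ(xᵢ − x̄)³ = -59337.5556 ⇒ m₃ = -59337.5556/6 = -9889.59259
m₂^(3/2) = 349.88889^(1.5) = 6544.78263
g1 = m₃ / m₂^(3/2) = -9889.59259 / 6544.78263 ≈ -1.511

-1.511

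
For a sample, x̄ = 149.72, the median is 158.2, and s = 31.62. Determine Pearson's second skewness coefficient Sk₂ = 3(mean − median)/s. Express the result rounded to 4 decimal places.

-0.8046

Sk₂ = 3(149.72 − 158.2) / 31.62 = 3 × -8.4800 / 31.62
    = -25.4400 / 31.62 ≈ -0.8046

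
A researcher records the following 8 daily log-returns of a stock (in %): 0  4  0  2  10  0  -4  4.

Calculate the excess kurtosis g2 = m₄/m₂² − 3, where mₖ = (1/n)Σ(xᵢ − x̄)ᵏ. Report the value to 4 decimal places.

0.0400

x̄ = 2.0000
Σ(xᵢ − x̄)² = 120.0000 ⇒ m₂ = 15.00000
Σ(xᵢ − x̄)⁴ = 5472.0000 ⇒ m₄ = 684.00000
m₂² = 225.00000
g2 = m₄/m₂² − 3 = 3.04000 − 3 ≈ 0.0400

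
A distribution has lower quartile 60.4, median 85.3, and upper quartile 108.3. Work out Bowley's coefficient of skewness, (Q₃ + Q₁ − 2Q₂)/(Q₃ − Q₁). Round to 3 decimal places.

numerator: Q₃ + Q₁ − 2Q₂ = 108.3 + 60.4 − 2×85.3 = -1.9000
denominator: Q₃ − Q₁ = 108.3 − 60.4 = 47.9000
Bowley skewness = -1.9000 / 47.9000 ≈ -0.040

-0.040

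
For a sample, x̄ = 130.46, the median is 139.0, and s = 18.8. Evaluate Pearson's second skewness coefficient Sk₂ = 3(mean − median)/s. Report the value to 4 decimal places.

-1.3628

Sk₂ = 3(130.46 − 139.0) / 18.8 = 3 × -8.5400 / 18.8
    = -25.6200 / 18.8 ≈ -1.3628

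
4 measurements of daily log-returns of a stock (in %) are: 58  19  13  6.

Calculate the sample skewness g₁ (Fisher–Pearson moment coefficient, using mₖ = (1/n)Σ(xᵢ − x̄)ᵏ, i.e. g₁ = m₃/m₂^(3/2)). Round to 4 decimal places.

x̄ = (58 + 19 + 13 + 6) / 4 = 24.0000
deviations (xᵢ − x̄): 34.0000, -5.0000, -11.0000, -18.0000
Σ(xᵢ − x̄)² = 1626.0000 ⇒ m₂ = 1626.0000/4 = 406.50000
Σ(xᵢ − x̄)³ = 32016.0000 ⇒ m₃ = 32016.0000/4 = 8004.00000
m₂^(3/2) = 406.50000^(1.5) = 8195.79005
g₁ = m₃ / m₂^(3/2) = 8004.00000 / 8195.79005 ≈ 0.9766

0.9766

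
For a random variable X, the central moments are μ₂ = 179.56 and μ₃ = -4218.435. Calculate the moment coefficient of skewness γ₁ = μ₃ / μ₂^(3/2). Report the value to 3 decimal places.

σ = √μ₂ = √179.56 = 13.40000
σ³ = μ₂^(3/2) = 2406.10400
γ₁ = μ₃/σ³ = -4218.435 / 2406.10400 ≈ -1.753

-1.753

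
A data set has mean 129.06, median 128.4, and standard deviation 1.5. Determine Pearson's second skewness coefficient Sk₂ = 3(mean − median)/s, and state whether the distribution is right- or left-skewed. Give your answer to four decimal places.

1.3200, right-skewed

Sk₂ = 3(129.06 − 128.4) / 1.5 = 3 × 0.6600 / 1.5
    = 1.9800 / 1.5 ≈ 1.3200
Sk₂ > 0 ⇒ mean > median ⇒ right-skewed (positive skew).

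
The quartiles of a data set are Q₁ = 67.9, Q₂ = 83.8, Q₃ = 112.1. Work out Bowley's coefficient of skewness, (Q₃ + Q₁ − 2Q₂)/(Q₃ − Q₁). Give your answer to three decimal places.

0.281

numerator: Q₃ + Q₁ − 2Q₂ = 112.1 + 67.9 − 2×83.8 = 12.4000
denominator: Q₃ − Q₁ = 112.1 − 67.9 = 44.2000
Bowley skewness = 12.4000 / 44.2000 ≈ 0.281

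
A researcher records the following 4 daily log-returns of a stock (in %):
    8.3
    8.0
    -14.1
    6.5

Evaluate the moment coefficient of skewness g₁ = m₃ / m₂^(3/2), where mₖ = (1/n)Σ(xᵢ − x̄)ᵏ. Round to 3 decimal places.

-1.137

x̄ = (8.3 + 8.0 - 14.1 + 6.5) / 4 = 2.1750
deviations (xᵢ − x̄): 6.1250, 5.8250, -16.2750, 4.3250
Σ(xᵢ − x̄)² = 355.0275 ⇒ m₂ = 355.0275/4 = 88.75687
Σ(xᵢ − x̄)³ = -3802.5199 ⇒ m₃ = -3802.5199/4 = -950.62997
m₂^(3/2) = 88.75687^(1.5) = 836.18622
g₁ = m₃ / m₂^(3/2) = -950.62997 / 836.18622 ≈ -1.137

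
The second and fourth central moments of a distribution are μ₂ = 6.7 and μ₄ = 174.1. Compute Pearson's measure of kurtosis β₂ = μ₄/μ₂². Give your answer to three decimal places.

μ₂² = 6.7² = 44.89000
μ₄/μ₂² = 174.1 / 44.89000 = 3.87837
β₂ ≈ 3.878

3.878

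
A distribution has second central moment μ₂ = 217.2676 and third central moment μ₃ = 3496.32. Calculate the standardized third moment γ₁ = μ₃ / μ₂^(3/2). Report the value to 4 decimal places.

1.0917

σ = √μ₂ = √217.2676 = 14.74000
σ³ = μ₂^(3/2) = 3202.52442
γ₁ = μ₃/σ³ = 3496.32 / 3202.52442 ≈ 1.0917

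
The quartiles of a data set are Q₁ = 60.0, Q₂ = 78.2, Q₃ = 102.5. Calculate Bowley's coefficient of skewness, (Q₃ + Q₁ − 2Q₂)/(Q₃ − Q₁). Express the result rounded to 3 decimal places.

0.144

numerator: Q₃ + Q₁ − 2Q₂ = 102.5 + 60.0 − 2×78.2 = 6.1000
denominator: Q₃ − Q₁ = 102.5 − 60.0 = 42.5000
Bowley skewness = 6.1000 / 42.5000 ≈ 0.144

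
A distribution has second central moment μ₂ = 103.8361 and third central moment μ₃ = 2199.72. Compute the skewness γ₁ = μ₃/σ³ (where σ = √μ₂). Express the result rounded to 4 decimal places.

σ = √μ₂ = √103.8361 = 10.19000
σ³ = μ₂^(3/2) = 1058.08986
γ₁ = μ₃/σ³ = 2199.72 / 1058.08986 ≈ 2.0790

2.0790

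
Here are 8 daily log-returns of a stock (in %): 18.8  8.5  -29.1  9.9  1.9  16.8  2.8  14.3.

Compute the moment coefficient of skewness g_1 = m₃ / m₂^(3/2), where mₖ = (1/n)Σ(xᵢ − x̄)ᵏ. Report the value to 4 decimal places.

x̄ = (18.8 + 8.5 - 29.1 + 9.9 + 1.9 + 16.8 + 2.8 + 14.3) / 8 = 5.4875
deviations (xᵢ − x̄): 13.3125, 3.0125, -34.5875, 4.4125, -3.5875, 11.3125, -2.6875, 8.8125
Σ(xᵢ − x̄)² = 1627.7888 ⇒ m₂ = 1627.7888/8 = 203.47359
Σ(xᵢ − x̄)³ = -36837.8429 ⇒ m₃ = -36837.8429/8 = -4604.73036
m₂^(3/2) = 203.47359^(1.5) = 2902.43220
g_1 = m₃ / m₂^(3/2) = -4604.73036 / 2902.43220 ≈ -1.5865

-1.5865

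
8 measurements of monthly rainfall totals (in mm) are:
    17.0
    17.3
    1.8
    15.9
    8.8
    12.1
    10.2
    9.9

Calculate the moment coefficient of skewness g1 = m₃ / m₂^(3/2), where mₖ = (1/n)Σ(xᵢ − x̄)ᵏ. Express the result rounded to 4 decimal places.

x̄ = (17.0 + 17.3 + 1.8 + 15.9 + 8.8 + 12.1 + 10.2 + 9.9) / 8 = 11.6250
deviations (xᵢ − x̄): 5.3750, 5.6750, -9.8250, 4.2750, -2.8250, 0.4750, -1.4250, -1.7250
Σ(xᵢ − x̄)² = 189.1150 ⇒ m₂ = 189.1150/8 = 23.63937
Σ(xᵢ − x̄)³ = -562.6957 ⇒ m₃ = -562.6957/8 = -70.33697
m₂^(3/2) = 23.63937^(1.5) = 114.93545
g1 = m₃ / m₂^(3/2) = -70.33697 / 114.93545 ≈ -0.6120

-0.6120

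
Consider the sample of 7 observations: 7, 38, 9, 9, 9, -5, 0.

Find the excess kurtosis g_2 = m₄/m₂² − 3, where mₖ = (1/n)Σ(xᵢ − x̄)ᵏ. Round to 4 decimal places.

0.9455

x̄ = 9.5714
Σ(xᵢ − x̄)² = 1119.7143 ⇒ m₂ = 159.95918
Σ(xᵢ − x̄)⁴ = 706680.2507 ⇒ m₄ = 100954.32153
m₂² = 25586.94044
g_2 = m₄/m₂² − 3 = 3.94554 − 3 ≈ 0.9455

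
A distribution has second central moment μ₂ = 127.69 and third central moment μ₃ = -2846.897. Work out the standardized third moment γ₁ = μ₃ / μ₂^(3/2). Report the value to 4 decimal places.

σ = √μ₂ = √127.69 = 11.30000
σ³ = μ₂^(3/2) = 1442.89700
γ₁ = μ₃/σ³ = -2846.897 / 1442.89700 ≈ -1.9730

-1.9730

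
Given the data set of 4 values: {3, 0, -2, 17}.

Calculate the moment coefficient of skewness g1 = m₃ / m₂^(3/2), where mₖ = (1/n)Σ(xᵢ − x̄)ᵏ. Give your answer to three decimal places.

x̄ = (3 + 0 - 2 + 17) / 4 = 4.5000
deviations (xᵢ − x̄): -1.5000, -4.5000, -6.5000, 12.5000
Σ(xᵢ − x̄)² = 221.0000 ⇒ m₂ = 221.0000/4 = 55.25000
Σ(xᵢ − x̄)³ = 1584.0000 ⇒ m₃ = 1584.0000/4 = 396.00000
m₂^(3/2) = 55.25000^(1.5) = 410.67515
g1 = m₃ / m₂^(3/2) = 396.00000 / 410.67515 ≈ 0.964

0.964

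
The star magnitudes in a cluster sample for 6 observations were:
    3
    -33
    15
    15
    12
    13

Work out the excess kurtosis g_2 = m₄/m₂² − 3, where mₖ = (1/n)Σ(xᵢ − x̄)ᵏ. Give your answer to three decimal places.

x̄ = 4.1667
Σ(xᵢ − x̄)² = 1756.8333 ⇒ m₂ = 292.80556
Σ(xᵢ − x̄)⁴ = 1945561.1528 ⇒ m₄ = 324260.19213
m₂² = 85735.09336
g_2 = m₄/m₂² − 3 = 3.78212 − 3 ≈ 0.782

0.782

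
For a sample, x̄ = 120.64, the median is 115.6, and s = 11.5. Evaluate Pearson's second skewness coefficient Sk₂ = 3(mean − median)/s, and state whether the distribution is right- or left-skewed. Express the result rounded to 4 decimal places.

Sk₂ = 3(120.64 − 115.6) / 11.5 = 3 × 5.0400 / 11.5
    = 15.1200 / 11.5 ≈ 1.3148
Sk₂ > 0 ⇒ mean > median ⇒ right-skewed (positive skew).

1.3148, right-skewed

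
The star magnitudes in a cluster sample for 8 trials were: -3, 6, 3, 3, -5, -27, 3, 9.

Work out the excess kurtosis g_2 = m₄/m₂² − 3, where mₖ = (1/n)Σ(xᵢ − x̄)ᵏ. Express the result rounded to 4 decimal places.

x̄ = -1.3750
Σ(xᵢ − x̄)² = 891.8750 ⇒ m₂ = 111.48438
Σ(xᵢ − x̄)⁴ = 447000.4941 ⇒ m₄ = 55875.06177
m₂² = 12428.76587
g_2 = m₄/m₂² − 3 = 4.49562 − 3 ≈ 1.4956

1.4956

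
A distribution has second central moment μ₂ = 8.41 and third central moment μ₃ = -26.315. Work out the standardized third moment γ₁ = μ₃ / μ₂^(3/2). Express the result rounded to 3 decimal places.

σ = √μ₂ = √8.41 = 2.90000
σ³ = μ₂^(3/2) = 24.38900
γ₁ = μ₃/σ³ = -26.315 / 24.38900 ≈ -1.079

-1.079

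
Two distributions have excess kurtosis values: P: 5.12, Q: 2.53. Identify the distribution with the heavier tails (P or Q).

P

Higher excess kurtosis ⇒ heavier tails relative to the normal distribution.
5.12 vs 2.53: the larger is 5.12, so P has heavier tails.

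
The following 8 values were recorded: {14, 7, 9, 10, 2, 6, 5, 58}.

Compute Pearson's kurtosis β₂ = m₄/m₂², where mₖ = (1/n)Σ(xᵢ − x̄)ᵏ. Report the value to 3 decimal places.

x̄ = 13.8750
Σ(xᵢ − x̄)² = 2314.8750 ⇒ m₂ = 289.35938
Σ(xᵢ − x̄)⁴ = 3823829.5254 ⇒ m₄ = 477978.69067
m₂² = 83728.84790
β₂ = m₄/m₂² = 477978.69067 / 83728.84790 ≈ 5.709

5.709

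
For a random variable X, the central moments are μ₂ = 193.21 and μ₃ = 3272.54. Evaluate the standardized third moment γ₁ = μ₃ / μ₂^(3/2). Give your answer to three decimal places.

1.219

σ = √μ₂ = √193.21 = 13.90000
σ³ = μ₂^(3/2) = 2685.61900
γ₁ = μ₃/σ³ = 3272.54 / 2685.61900 ≈ 1.219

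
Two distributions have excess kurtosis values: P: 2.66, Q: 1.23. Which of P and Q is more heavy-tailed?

Higher excess kurtosis ⇒ heavier tails relative to the normal distribution.
2.66 vs 1.23: the larger is 2.66, so P has heavier tails.

P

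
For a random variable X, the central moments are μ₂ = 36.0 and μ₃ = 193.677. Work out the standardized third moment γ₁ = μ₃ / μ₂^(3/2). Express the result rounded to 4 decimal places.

σ = √μ₂ = √36.0 = 6.00000
σ³ = μ₂^(3/2) = 216.00000
γ₁ = μ₃/σ³ = 193.677 / 216.00000 ≈ 0.8967

0.8967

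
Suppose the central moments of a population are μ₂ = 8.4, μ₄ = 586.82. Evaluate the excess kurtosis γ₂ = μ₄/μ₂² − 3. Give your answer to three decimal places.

5.317

μ₂² = 8.4² = 70.56000
μ₄/μ₂² = 586.82 / 70.56000 = 8.31661
γ₂ = 8.31661 − 3 ≈ 5.317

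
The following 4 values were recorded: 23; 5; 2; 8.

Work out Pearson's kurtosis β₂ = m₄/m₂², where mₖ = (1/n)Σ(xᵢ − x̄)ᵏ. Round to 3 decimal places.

x̄ = 9.5000
Σ(xᵢ − x̄)² = 261.0000 ⇒ m₂ = 65.25000
Σ(xᵢ − x̄)⁴ = 36794.2500 ⇒ m₄ = 9198.56250
m₂² = 4257.56250
β₂ = m₄/m₂² = 9198.56250 / 4257.56250 ≈ 2.161

2.161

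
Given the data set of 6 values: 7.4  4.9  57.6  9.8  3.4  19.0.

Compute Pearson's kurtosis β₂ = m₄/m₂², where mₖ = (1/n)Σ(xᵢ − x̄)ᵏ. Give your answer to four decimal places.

x̄ = 17.0167
Σ(xᵢ − x̄)² = 2127.7283 ⇒ m₂ = 354.62139
Σ(xᵢ − x̄)⁴ = 2779844.7490 ⇒ m₄ = 463307.45817
m₂² = 125756.32946
β₂ = m₄/m₂² = 463307.45817 / 125756.32946 ≈ 3.6842

3.6842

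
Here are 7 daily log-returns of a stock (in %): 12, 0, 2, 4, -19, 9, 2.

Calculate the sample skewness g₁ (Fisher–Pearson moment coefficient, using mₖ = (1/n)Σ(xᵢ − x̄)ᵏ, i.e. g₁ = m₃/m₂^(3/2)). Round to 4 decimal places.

x̄ = (12 + 0 + 2 + 4 - 19 + 9 + 2) / 7 = 1.4286
deviations (xᵢ − x̄): 10.5714, -1.4286, 0.5714, 2.5714, -20.4286, 7.5714, 0.5714
Σ(xᵢ − x̄)² = 595.7143 ⇒ m₂ = 595.7143/7 = 85.10204
Σ(xᵢ − x̄)³ = -6895.4694 ⇒ m₃ = -6895.4694/7 = -985.06706
m₂^(3/2) = 85.10204^(1.5) = 785.07286
g₁ = m₃ / m₂^(3/2) = -985.06706 / 785.07286 ≈ -1.2547

-1.2547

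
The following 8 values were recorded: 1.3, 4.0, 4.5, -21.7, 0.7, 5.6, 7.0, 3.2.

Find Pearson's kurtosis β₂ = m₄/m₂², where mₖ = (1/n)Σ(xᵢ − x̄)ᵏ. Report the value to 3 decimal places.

5.583

x̄ = 0.5750
Σ(xᵢ − x̄)² = 597.2750 ⇒ m₂ = 74.65937
Σ(xᵢ − x̄)⁴ = 248954.6330 ⇒ m₄ = 31119.32912
m₂² = 5574.02228
β₂ = m₄/m₂² = 31119.32912 / 5574.02228 ≈ 5.583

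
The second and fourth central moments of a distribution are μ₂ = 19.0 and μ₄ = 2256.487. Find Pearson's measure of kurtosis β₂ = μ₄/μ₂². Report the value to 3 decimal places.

μ₂² = 19.0² = 361.00000
μ₄/μ₂² = 2256.487 / 361.00000 = 6.25066
β₂ ≈ 6.251

6.251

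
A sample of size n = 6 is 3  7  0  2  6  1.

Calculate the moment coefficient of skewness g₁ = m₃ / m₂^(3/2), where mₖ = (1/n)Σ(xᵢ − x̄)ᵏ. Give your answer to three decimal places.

0.360

x̄ = (3 + 7 + 0 + 2 + 6 + 1) / 6 = 3.1667
deviations (xᵢ − x̄): -0.1667, 3.8333, -3.1667, -1.1667, 2.8333, -2.1667
Σ(xᵢ − x̄)² = 38.8333 ⇒ m₂ = 38.8333/6 = 6.47222
Σ(xᵢ − x̄)³ = 35.5556 ⇒ m₃ = 35.5556/6 = 5.92593
m₂^(3/2) = 6.47222^(1.5) = 16.46570
g₁ = m₃ / m₂^(3/2) = 5.92593 / 16.46570 ≈ 0.360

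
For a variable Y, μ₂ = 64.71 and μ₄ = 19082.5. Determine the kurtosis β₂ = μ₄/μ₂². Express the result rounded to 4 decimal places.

4.5571

μ₂² = 64.71² = 4187.38410
μ₄/μ₂² = 19082.5 / 4187.38410 = 4.55714
β₂ ≈ 4.5571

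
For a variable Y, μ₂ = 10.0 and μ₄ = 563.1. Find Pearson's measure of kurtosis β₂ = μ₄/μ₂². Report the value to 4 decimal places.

μ₂² = 10.0² = 100.00000
μ₄/μ₂² = 563.1 / 100.00000 = 5.63100
β₂ ≈ 5.6310

5.6310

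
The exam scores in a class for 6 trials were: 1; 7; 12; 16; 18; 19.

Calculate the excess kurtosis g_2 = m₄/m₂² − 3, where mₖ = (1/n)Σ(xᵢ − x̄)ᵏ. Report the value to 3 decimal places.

-1.049

x̄ = 12.1667
Σ(xᵢ − x̄)² = 246.8333 ⇒ m₂ = 41.13889
Σ(xᵢ − x̄)⁴ = 19815.4861 ⇒ m₄ = 3302.58102
m₂² = 1692.40818
g_2 = m₄/m₂² − 3 = 1.95141 − 3 ≈ -1.049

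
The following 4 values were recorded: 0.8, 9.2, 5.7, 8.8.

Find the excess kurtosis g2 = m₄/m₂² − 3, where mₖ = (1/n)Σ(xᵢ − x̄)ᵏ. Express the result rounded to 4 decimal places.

-1.1461

x̄ = 6.1250
Σ(xᵢ − x̄)² = 45.1475 ⇒ m₂ = 11.28688
Σ(xᵢ − x̄)⁴ = 944.6859 ⇒ m₄ = 236.17148
m₂² = 127.39355
g2 = m₄/m₂² − 3 = 1.85387 − 3 ≈ -1.1461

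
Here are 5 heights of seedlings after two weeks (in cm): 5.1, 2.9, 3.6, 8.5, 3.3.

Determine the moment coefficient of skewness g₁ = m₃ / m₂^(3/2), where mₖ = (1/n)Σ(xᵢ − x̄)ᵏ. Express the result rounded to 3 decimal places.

1.075

x̄ = (5.1 + 2.9 + 3.6 + 8.5 + 3.3) / 5 = 4.6800
deviations (xᵢ − x̄): 0.4200, -1.7800, -1.0800, 3.8200, -1.3800
Σ(xᵢ − x̄)² = 21.0080 ⇒ m₂ = 21.0080/5 = 4.20160
Σ(xᵢ − x̄)³ = 46.2895 ⇒ m₃ = 46.2895/5 = 9.25790
m₂^(3/2) = 4.20160^(1.5) = 8.61236
g₁ = m₃ / m₂^(3/2) = 9.25790 / 8.61236 ≈ 1.075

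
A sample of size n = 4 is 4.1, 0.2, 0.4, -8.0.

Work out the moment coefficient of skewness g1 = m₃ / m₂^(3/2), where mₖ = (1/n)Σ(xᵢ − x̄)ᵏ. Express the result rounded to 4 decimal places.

x̄ = (4.1 + 0.2 + 0.4 - 8.0) / 4 = -0.8250
deviations (xᵢ − x̄): 4.9250, 1.0250, 1.2250, -7.1750
Σ(xᵢ − x̄)² = 78.2875 ⇒ m₂ = 78.2875/4 = 19.57187
Σ(xᵢ − x̄)³ = -246.9994 ⇒ m₃ = -246.9994/4 = -61.74984
m₂^(3/2) = 19.57187^(1.5) = 86.58619
g1 = m₃ / m₂^(3/2) = -61.74984 / 86.58619 ≈ -0.7132

-0.7132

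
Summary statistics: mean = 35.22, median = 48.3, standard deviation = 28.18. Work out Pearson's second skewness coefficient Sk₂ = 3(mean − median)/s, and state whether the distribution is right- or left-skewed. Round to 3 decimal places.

-1.392, left-skewed

Sk₂ = 3(35.22 − 48.3) / 28.18 = 3 × -13.0800 / 28.18
    = -39.2400 / 28.18 ≈ -1.392
Sk₂ < 0 ⇒ mean < median ⇒ left-skewed (negative skew).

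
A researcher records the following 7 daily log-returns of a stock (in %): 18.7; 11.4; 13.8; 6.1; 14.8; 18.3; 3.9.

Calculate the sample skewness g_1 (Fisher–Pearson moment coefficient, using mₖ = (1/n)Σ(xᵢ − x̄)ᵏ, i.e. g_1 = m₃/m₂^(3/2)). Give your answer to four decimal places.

-0.3978

x̄ = (18.7 + 11.4 + 13.8 + 6.1 + 14.8 + 18.3 + 3.9) / 7 = 12.4286
deviations (xᵢ − x̄): 6.2714, -1.0286, 1.3714, -6.3286, 2.3714, 5.8714, -8.5286
Σ(xᵢ − x̄)² = 195.1543 ⇒ m₂ = 195.1543/7 = 27.87918
Σ(xᵢ − x̄)³ = -409.9057 ⇒ m₃ = -409.9057/7 = -58.55795
m₂^(3/2) = 27.87918^(1.5) = 147.20416
g_1 = m₃ / m₂^(3/2) = -58.55795 / 147.20416 ≈ -0.3978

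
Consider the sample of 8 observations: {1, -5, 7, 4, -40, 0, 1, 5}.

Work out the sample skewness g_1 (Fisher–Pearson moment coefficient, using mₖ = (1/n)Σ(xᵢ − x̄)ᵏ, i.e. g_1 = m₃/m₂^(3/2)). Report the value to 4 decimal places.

-2.0200

x̄ = (1 - 5 + 7 + 4 - 40 + 0 + 1 + 5) / 8 = -3.3750
deviations (xᵢ − x̄): 4.3750, -1.6250, 10.3750, 7.3750, -36.6250, 3.3750, 4.3750, 8.3750
Σ(xᵢ − x̄)² = 1625.8750 ⇒ m₂ = 1625.8750/8 = 203.23438
Σ(xᵢ − x̄)³ = -46821.4688 ⇒ m₃ = -46821.4688/8 = -5852.68359
m₂^(3/2) = 203.23438^(1.5) = 2897.31523
g_1 = m₃ / m₂^(3/2) = -5852.68359 / 2897.31523 ≈ -2.0200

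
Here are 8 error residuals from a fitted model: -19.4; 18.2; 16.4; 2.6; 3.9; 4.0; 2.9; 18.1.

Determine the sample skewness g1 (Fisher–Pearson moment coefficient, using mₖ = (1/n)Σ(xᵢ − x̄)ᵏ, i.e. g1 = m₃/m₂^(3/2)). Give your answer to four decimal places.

x̄ = (-19.4 + 18.2 + 16.4 + 2.6 + 3.9 + 4.0 + 2.9 + 18.1) / 8 = 5.8375
deviations (xᵢ − x̄): -25.2375, 12.3625, 10.5625, -3.2375, -1.9375, -1.8375, -2.9375, 12.2625
Σ(xᵢ − x̄)² = 1077.9387 ⇒ m₂ = 1077.9387/8 = 134.74234
Σ(xᵢ − x̄)³ = -11235.6175 ⇒ m₃ = -11235.6175/8 = -1404.45219
m₂^(3/2) = 134.74234^(1.5) = 1564.06986
g1 = m₃ / m₂^(3/2) = -1404.45219 / 1564.06986 ≈ -0.8979

-0.8979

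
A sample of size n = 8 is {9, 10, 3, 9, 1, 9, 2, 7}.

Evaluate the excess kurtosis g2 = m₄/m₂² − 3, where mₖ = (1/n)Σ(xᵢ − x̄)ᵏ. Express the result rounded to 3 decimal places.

x̄ = 6.2500
Σ(xᵢ − x̄)² = 93.5000 ⇒ m₂ = 11.68750
Σ(xᵢ − x̄)⁴ = 1567.1563 ⇒ m₄ = 195.89453
m₂² = 136.59766
g2 = m₄/m₂² − 3 = 1.43410 − 3 ≈ -1.566

-1.566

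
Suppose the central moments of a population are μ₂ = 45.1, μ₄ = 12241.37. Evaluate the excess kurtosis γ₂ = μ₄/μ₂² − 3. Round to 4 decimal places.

3.0183

μ₂² = 45.1² = 2034.01000
μ₄/μ₂² = 12241.37 / 2034.01000 = 6.01834
γ₂ = 6.01834 − 3 ≈ 3.0183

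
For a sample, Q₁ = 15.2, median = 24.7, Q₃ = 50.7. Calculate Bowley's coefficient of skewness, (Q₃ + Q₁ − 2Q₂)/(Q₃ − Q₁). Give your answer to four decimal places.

numerator: Q₃ + Q₁ − 2Q₂ = 50.7 + 15.2 − 2×24.7 = 16.5000
denominator: Q₃ − Q₁ = 50.7 − 15.2 = 35.5000
Bowley skewness = 16.5000 / 35.5000 ≈ 0.4648

0.4648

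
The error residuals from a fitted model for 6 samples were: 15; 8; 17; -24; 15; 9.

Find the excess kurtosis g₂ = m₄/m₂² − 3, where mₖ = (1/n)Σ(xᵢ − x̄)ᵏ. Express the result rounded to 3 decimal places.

0.815

x̄ = 6.6667
Σ(xᵢ − x̄)² = 1193.3333 ⇒ m₂ = 198.88889
Σ(xᵢ − x̄)⁴ = 905515.1111 ⇒ m₄ = 150919.18519
m₂² = 39556.79012
g₂ = m₄/m₂² − 3 = 3.81525 − 3 ≈ 0.815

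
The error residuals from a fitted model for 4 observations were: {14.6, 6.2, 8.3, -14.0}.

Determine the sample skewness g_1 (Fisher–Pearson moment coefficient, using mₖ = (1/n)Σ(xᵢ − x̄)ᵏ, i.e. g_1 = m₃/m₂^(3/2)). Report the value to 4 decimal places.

x̄ = (14.6 + 6.2 + 8.3 - 14.0) / 4 = 3.7750
deviations (xᵢ − x̄): 10.8250, 2.4250, 4.5250, -17.7750
Σ(xᵢ − x̄)² = 459.4875 ⇒ m₂ = 459.4875/4 = 114.87187
Σ(xᵢ − x̄)³ = -4240.6294 ⇒ m₃ = -4240.6294/4 = -1060.15734
m₂^(3/2) = 114.87187^(1.5) = 1231.17720
g_1 = m₃ / m₂^(3/2) = -1060.15734 / 1231.17720 ≈ -0.8611

-0.8611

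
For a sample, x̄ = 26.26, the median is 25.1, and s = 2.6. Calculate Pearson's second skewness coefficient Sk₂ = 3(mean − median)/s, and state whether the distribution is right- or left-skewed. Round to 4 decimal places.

1.3385, right-skewed

Sk₂ = 3(26.26 − 25.1) / 2.6 = 3 × 1.1600 / 2.6
    = 3.4800 / 2.6 ≈ 1.3385
Sk₂ > 0 ⇒ mean > median ⇒ right-skewed (positive skew).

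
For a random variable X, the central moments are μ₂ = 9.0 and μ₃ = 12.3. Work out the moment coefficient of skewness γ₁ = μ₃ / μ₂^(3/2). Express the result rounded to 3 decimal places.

σ = √μ₂ = √9.0 = 3.00000
σ³ = μ₂^(3/2) = 27.00000
γ₁ = μ₃/σ³ = 12.3 / 27.00000 ≈ 0.456

0.456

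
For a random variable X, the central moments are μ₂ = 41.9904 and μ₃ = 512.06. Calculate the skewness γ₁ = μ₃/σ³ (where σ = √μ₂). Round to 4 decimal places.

σ = √μ₂ = √41.9904 = 6.48000
σ³ = μ₂^(3/2) = 272.09779
γ₁ = μ₃/σ³ = 512.06 / 272.09779 ≈ 1.8819

1.8819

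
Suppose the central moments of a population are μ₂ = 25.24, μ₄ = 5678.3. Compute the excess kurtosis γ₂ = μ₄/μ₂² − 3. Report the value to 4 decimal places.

5.9133

μ₂² = 25.24² = 637.05760
μ₄/μ₂² = 5678.3 / 637.05760 = 8.91332
γ₂ = 8.91332 − 3 ≈ 5.9133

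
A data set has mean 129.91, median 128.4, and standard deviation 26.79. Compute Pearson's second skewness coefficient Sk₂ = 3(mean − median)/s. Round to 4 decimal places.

Sk₂ = 3(129.91 − 128.4) / 26.79 = 3 × 1.5100 / 26.79
    = 4.5300 / 26.79 ≈ 0.1691

0.1691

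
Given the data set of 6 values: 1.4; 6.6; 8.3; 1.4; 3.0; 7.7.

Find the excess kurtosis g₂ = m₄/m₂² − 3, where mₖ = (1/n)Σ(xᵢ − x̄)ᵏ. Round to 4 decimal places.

-1.7936

x̄ = 4.7333
Σ(xᵢ − x̄)² = 50.2333 ⇒ m₂ = 8.37222
Σ(xᵢ − x̄)⁴ = 507.3678 ⇒ m₄ = 84.56131
m₂² = 70.09410
g₂ = m₄/m₂² − 3 = 1.20640 − 3 ≈ -1.7936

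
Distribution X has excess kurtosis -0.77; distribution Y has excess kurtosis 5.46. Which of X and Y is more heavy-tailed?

Higher excess kurtosis ⇒ heavier tails relative to the normal distribution.
-0.77 vs 5.46: the larger is 5.46, so Y has heavier tails. (Y is leptokurtic — heavier-than-normal tails; the other is platykurtic.)

Y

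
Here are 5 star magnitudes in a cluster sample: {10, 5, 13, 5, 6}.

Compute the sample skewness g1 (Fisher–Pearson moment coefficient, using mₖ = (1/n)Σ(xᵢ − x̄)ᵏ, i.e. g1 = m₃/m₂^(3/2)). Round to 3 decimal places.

0.627

x̄ = (10 + 5 + 13 + 5 + 6) / 5 = 7.8000
deviations (xᵢ − x̄): 2.2000, -2.8000, 5.2000, -2.8000, -1.8000
Σ(xᵢ − x̄)² = 50.8000 ⇒ m₂ = 50.8000/5 = 10.16000
Σ(xᵢ − x̄)³ = 101.5200 ⇒ m₃ = 101.5200/5 = 20.30400
m₂^(3/2) = 10.16000^(1.5) = 32.38475
g1 = m₃ / m₂^(3/2) = 20.30400 / 32.38475 ≈ 0.627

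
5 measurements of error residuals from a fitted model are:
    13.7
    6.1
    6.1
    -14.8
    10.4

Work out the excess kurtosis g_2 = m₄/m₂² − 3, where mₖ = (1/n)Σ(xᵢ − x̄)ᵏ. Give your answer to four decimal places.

x̄ = 4.3000
Σ(xᵢ − x̄)² = 496.8600 ⇒ m₂ = 99.37200
Σ(xᵢ − x̄)⁴ = 142299.4050 ⇒ m₄ = 28459.88100
m₂² = 9874.79438
g_2 = m₄/m₂² − 3 = 2.88207 − 3 ≈ -0.1179

-0.1179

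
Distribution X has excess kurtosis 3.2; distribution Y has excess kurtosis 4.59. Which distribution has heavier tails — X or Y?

Y

Higher excess kurtosis ⇒ heavier tails relative to the normal distribution.
3.2 vs 4.59: the larger is 4.59, so Y has heavier tails.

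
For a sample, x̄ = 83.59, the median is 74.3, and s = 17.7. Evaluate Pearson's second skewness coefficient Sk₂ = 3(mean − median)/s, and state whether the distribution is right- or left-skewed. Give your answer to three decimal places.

Sk₂ = 3(83.59 − 74.3) / 17.7 = 3 × 9.2900 / 17.7
    = 27.8700 / 17.7 ≈ 1.575
Sk₂ > 0 ⇒ mean > median ⇒ right-skewed (positive skew).

1.575, right-skewed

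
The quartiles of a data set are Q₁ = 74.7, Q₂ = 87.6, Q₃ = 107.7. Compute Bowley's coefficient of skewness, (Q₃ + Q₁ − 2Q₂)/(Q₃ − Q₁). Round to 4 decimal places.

numerator: Q₃ + Q₁ − 2Q₂ = 107.7 + 74.7 − 2×87.6 = 7.2000
denominator: Q₃ − Q₁ = 107.7 − 74.7 = 33.0000
Bowley skewness = 7.2000 / 33.0000 ≈ 0.2182

0.2182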